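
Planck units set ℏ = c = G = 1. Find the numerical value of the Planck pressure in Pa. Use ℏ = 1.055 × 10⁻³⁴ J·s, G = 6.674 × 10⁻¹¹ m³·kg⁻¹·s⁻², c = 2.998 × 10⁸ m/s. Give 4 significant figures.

4.632 × 10¹¹³ Pa

From ℏ = c = G = 1 the pressure scale is p_P = c⁷/(ℏG²).
  = 2.177 × 10⁵⁹ / 4.699 × 10⁻⁵⁵
  = 4.632 × 10¹¹³ Pa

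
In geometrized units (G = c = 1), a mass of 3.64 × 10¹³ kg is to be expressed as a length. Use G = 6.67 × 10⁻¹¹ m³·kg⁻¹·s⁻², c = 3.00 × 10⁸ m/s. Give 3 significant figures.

2.70 × 10⁻¹⁴ m

In G = c = 1 units mass has dimensions of length; the conversion factor is G/c².
3.64 × 10¹³ kg × (G/c²) = 2.70 × 10⁻¹⁴ m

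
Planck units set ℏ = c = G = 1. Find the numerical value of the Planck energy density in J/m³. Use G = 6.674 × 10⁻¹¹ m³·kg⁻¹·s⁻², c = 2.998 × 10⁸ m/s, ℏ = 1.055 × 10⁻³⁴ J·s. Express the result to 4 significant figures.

4.632 × 10¹¹³ J/m³

From ℏ = c = G = 1 the energy density scale is u_P = c⁷/(ℏG²).
  = 2.177 × 10⁵⁹ / 4.699 × 10⁻⁵⁵
  = 4.632 × 10¹¹³ J/m³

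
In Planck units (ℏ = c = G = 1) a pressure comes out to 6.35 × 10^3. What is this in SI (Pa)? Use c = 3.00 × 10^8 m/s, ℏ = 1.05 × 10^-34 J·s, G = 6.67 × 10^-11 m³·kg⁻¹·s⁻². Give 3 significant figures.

One Planck pressure: p_P = c⁷/(ℏG²) = 4.68 × 10^113 Pa.
6.35 × 10^3 × 4.68 × 10^113 Pa = 2.97 × 10^117 Pa

2.97 × 10^117 Pa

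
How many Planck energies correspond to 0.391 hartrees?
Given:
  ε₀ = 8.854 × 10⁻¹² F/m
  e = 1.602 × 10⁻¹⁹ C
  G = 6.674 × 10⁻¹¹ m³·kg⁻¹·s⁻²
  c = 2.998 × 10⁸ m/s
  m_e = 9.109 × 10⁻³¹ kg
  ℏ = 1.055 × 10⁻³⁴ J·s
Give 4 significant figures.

hartree: E_h = m_e e⁴/(4πε₀ℏ)² = 4.354 × 10⁻¹⁸ J
Planck energy: E_P = √(ℏc⁵/G) = 1.957 × 10⁹ J
0.391 × 4.354 × 10⁻¹⁸ / 1.957 × 10⁹ = 8.701 × 10⁻²⁸

8.701 × 10⁻²⁸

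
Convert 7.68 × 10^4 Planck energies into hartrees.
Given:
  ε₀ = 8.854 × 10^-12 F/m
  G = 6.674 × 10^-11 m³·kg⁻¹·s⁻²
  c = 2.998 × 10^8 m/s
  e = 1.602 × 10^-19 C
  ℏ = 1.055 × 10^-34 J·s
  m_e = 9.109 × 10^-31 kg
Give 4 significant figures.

3.451 × 10^31

Planck energy: E_P = √(ℏc⁵/G) = 1.957 × 10^9 J
hartree: E_h = m_e e⁴/(4πε₀ℏ)² = 4.354 × 10^-18 J
7.68 × 10^4 × 1.957 × 10^9 / 4.354 × 10^-18 = 3.451 × 10^31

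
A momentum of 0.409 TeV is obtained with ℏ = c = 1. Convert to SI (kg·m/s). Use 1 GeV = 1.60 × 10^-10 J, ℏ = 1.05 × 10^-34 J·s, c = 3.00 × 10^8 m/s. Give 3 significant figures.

Momentum is [E]/c; divide by c.
1 GeV → 1/c × (1 GeV in J) = 5.33 × 10^-19 kg·m/s.
Convert the energy scale: 0.409 TeV = 409 GeV.
Result: 409 × 5.33 × 10^-19 = 2.18 × 10^-16 kg·m/s.

2.18 × 10^-16 kg·m/s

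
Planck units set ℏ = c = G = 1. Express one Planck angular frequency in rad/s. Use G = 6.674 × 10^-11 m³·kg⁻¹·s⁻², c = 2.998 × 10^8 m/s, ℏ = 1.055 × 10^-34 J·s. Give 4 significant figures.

1.855 × 10^43 rad/s

The unique combination of the constants set to 1 with dimensions of angular frequency is ω_P = √(c⁵/(ℏG)).
  = √(3.440 × 10^86)
  = 1.855 × 10^43 rad/s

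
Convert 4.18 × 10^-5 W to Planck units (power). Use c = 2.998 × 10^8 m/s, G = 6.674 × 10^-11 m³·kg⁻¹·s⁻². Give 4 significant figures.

1.152 × 10^-57

Planck power: P_P = c⁵/G = 3.629 × 10^52 W.
4.18 × 10^-5 / 3.629 × 10^52 = 1.152 × 10^-57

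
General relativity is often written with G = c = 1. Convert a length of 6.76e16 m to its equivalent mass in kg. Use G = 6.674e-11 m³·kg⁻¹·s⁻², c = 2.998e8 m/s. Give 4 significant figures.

9.104e43 kg

Length → mass via c²/G.
6.76e16 m × (c²/G) = 9.104e43 kg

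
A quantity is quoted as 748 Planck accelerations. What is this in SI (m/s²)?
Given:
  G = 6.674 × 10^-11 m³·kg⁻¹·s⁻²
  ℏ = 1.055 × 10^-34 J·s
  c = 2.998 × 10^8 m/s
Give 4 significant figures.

4.159 × 10^54 m/s²

One Planck acceleration: a_P = √(c⁷/(ℏG)) = 5.560 × 10^51 m/s².
748 × 5.560 × 10^51 m/s² = 4.159 × 10^54 m/s²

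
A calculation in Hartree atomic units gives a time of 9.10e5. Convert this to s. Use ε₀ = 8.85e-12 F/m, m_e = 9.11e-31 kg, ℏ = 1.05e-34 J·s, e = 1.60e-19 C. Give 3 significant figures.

2.18e-11 s

One atomic unit of time: τ_au = (4πε₀)²ℏ³/(m_e e⁴) = 2.40e-17 s.
9.10e5 × 2.40e-17 s = 2.18e-11 s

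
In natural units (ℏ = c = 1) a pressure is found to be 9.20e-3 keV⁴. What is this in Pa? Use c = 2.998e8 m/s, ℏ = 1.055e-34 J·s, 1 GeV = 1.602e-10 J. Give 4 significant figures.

Pressure is [E]/[L]³ = [E]⁴/(ℏc)³.
1 GeV⁴ → 1/(ℏc)³ × (1 GeV in J)⁴ = 2.082e37 Pa.
Convert the energy scale: 9.20e-3 keV⁴ = 9.20e-27 GeV⁴.
Result: 9.20e-27 × 2.082e37 = 1.915e11 Pa.

1.915e11 Pa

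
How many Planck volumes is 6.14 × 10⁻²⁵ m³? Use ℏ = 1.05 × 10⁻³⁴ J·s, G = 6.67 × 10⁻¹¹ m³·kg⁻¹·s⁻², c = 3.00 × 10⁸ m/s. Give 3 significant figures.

Planck volume: V_P = (ℏG/c³)^(3/2) = 4.18 × 10⁻¹⁰⁵ m³.
6.14 × 10⁻²⁵ / 4.18 × 10⁻¹⁰⁵ = 1.47 × 10⁸⁰

1.47 × 10⁸⁰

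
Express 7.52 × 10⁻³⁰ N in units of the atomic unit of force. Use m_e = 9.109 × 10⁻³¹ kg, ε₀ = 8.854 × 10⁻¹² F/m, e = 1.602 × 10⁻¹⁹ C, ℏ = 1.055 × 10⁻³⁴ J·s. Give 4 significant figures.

9.149 × 10⁻²³

atomic unit of force: F_au = E_h/a₀ = m_e²e⁶/((4πε₀)³ℏ⁴) = 8.220 × 10⁻⁸ N.
7.52 × 10⁻³⁰ / 8.220 × 10⁻⁸ = 9.149 × 10⁻²³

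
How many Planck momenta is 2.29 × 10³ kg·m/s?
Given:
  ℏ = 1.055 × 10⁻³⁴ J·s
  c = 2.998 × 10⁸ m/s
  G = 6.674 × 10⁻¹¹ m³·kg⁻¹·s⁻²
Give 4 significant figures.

350.9

Planck momentum: p_P = √(ℏc³/G) = 6.527 kg·m/s.
2.29 × 10³ / 6.527 = 350.9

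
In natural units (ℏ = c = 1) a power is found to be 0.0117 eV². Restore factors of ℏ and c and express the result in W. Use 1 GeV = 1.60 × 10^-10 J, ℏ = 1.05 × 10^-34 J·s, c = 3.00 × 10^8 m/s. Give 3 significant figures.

Power is [E]/[T] = [E]²/ℏ.
1 GeV² → 1/ℏ × (1 GeV in J)² = 2.44 × 10^14 W.
Convert the energy scale: 0.0117 eV² = 1.17 × 10^-20 GeV².
Result: 1.17 × 10^-20 × 2.44 × 10^14 = 2.85 × 10^-6 W.

2.85 × 10^-6 W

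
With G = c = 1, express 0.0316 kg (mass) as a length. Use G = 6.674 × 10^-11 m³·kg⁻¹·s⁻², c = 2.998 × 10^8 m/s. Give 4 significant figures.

2.346 × 10^-29 m

In G = c = 1 units mass has dimensions of length; the conversion factor is G/c².
0.0316 kg × (G/c²) = 2.346 × 10^-29 m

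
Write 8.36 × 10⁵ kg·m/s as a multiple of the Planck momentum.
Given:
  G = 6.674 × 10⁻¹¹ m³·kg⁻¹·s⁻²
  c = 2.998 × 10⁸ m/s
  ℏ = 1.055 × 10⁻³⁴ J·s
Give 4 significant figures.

1.281 × 10⁵

Planck momentum: p_P = √(ℏc³/G) = 6.527 kg·m/s.
8.36 × 10⁵ / 6.527 = 1.281 × 10⁵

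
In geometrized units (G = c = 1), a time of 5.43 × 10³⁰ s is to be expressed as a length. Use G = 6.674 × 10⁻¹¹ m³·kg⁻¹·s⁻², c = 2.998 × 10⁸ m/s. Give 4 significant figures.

Time → length via c.
5.43 × 10³⁰ s × (c) = 1.628 × 10³⁹ m

1.628 × 10³⁹ m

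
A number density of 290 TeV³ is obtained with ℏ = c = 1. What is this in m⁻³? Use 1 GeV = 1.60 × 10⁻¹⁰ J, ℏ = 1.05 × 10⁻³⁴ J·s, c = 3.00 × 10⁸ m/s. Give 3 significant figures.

3.80 × 10⁵⁸ m⁻³

Number density is [L]⁻³ = [E]³/(ℏc)³.
1 GeV³ → 1/(ℏc)³ × (1 GeV in J)³ = 1.31 × 10⁴⁷ m⁻³.
Convert the energy scale: 290 TeV³ = 2.90 × 10¹¹ GeV³.
Result: 2.90 × 10¹¹ × 1.31 × 10⁴⁷ = 3.80 × 10⁵⁸ m⁻³.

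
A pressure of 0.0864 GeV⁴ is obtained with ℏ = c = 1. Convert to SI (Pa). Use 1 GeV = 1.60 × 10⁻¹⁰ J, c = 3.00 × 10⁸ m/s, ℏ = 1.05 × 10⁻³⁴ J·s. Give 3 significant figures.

1.81 × 10³⁶ Pa

Pressure is [E]/[L]³ = [E]⁴/(ℏc)³.
1 GeV⁴ → 1/(ℏc)³ × (1 GeV in J)⁴ = 2.10 × 10³⁷ Pa.
Result: 0.0864 × 2.10 × 10³⁷ = 1.81 × 10³⁶ Pa.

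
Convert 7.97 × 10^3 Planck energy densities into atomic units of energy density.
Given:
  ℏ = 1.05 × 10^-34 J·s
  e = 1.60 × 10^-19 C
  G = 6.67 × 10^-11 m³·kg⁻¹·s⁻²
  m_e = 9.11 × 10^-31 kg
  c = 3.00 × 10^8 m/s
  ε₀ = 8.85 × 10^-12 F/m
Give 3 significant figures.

1.24 × 10^104

Planck energy density: u_P = c⁷/(ℏG²) = 4.68 × 10^113 J/m³
atomic unit of energy density: u_au = E_h/a₀³ = m_e⁴e¹⁰/((4πε₀)⁵ℏ⁸) = 3.01 × 10^13 J/m³
7.97 × 10^3 × 4.68 × 10^113 / 3.01 × 10^13 = 1.24 × 10^104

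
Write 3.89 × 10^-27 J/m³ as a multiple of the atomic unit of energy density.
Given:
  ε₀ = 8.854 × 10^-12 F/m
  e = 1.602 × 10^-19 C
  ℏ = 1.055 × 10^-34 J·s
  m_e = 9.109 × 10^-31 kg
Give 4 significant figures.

atomic unit of energy density: u_au = E_h/a₀³ = m_e⁴e¹⁰/((4πε₀)⁵ℏ⁸) = 2.929 × 10^13 J/m³.
3.89 × 10^-27 / 2.929 × 10^13 = 1.328 × 10^-40

1.328 × 10^-40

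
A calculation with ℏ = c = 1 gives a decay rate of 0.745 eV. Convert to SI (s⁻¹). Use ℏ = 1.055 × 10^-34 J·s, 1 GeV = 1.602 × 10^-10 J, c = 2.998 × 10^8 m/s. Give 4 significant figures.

1.131 × 10^15 s⁻¹

A rate is [E]/ℏ; divide by ℏ.
1 GeV → 1/ℏ × (1 GeV in J) = 1.518 × 10^24 s⁻¹.
Convert the energy scale: 0.745 eV = 7.45 × 10^-10 GeV.
Result: 7.45 × 10^-10 × 1.518 × 10^24 = 1.131 × 10^15 s⁻¹.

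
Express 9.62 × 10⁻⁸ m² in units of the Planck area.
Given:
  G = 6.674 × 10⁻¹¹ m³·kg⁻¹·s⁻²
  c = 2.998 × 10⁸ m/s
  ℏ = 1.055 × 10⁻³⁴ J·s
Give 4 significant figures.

Planck area: A_P = ℏG/c³ = 2.613 × 10⁻⁷⁰ m².
9.62 × 10⁻⁸ / 2.613 × 10⁻⁷⁰ = 3.682 × 10⁶²

3.682 × 10⁶²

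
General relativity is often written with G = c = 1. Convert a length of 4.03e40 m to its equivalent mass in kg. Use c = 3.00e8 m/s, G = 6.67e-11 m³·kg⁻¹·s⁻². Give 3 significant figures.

Length → mass via c²/G.
4.03e40 m × (c²/G) = 5.44e67 kg

5.44e67 kg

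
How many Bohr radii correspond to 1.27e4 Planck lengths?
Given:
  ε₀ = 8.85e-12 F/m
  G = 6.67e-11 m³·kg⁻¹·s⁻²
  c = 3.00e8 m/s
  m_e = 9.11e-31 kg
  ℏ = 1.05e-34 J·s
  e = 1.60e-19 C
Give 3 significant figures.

3.89e-21

Planck length: ℓ_P = √(ℏG/c³) = 1.61e-35 m
Bohr radius: a₀ = 4πε₀ℏ²/(m_e e²) = 5.26e-11 m
1.27e4 × 1.61e-35 / 5.26e-11 = 3.89e-21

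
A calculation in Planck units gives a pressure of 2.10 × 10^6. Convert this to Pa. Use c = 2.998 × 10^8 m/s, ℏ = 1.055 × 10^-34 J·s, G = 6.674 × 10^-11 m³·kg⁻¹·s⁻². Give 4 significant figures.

One Planck pressure: p_P = c⁷/(ℏG²) = 4.632 × 10^113 Pa.
2.10 × 10^6 × 4.632 × 10^113 Pa = 9.728 × 10^119 Pa

9.728 × 10^119 Pa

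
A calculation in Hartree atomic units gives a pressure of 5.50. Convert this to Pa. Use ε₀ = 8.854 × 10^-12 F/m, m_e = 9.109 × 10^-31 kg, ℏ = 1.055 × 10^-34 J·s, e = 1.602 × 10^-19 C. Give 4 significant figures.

One atomic unit of pressure: P_au = E_h/a₀³ = m_e⁴e¹⁰/((4πε₀)⁵ℏ⁸) = 2.929 × 10^13 Pa.
5.50 × 2.929 × 10^13 Pa = 1.611 × 10^14 Pa

1.611 × 10^14 Pa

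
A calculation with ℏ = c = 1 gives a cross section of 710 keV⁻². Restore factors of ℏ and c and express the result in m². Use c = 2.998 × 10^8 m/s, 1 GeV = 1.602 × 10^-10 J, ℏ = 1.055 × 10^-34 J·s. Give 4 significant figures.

2.768 × 10^-17 m²

Area is [L]² = [E]⁻²·(ℏc)²; restore (ℏc)².
1 GeV⁻² → (ℏc)² × (1 GeV in J)⁻² = 3.898 × 10^-32 m².
Convert the energy scale: 710 keV⁻² = 7.10 × 10^14 GeV⁻².
Result: 7.10 × 10^14 × 3.898 × 10^-32 = 2.768 × 10^-17 m².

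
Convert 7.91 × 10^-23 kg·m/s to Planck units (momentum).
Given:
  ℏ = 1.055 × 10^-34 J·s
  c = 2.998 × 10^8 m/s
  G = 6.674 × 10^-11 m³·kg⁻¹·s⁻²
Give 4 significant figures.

1.212 × 10^-23

Planck momentum: p_P = √(ℏc³/G) = 6.527 kg·m/s.
7.91 × 10^-23 / 6.527 = 1.212 × 10^-23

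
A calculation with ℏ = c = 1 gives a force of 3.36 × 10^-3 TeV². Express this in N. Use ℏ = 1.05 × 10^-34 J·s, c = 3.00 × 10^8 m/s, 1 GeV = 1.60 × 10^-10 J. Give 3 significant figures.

2.73 × 10^9 N

Force is [E]/[L] = [E]²/(ℏc); restore (ℏc)⁻¹.
1 GeV² → 1/(ℏc) × (1 GeV in J)² = 8.13 × 10^5 N.
Convert the energy scale: 3.36 × 10^-3 TeV² = 3.36 × 10^3 GeV².
Result: 3.36 × 10^3 × 8.13 × 10^5 = 2.73 × 10^9 N.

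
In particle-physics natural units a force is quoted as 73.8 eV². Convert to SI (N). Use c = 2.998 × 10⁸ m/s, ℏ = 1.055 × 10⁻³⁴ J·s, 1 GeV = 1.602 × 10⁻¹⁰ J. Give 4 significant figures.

Force is [E]/[L] = [E]²/(ℏc); restore (ℏc)⁻¹.
1 GeV² → 1/(ℏc) × (1 GeV in J)² = 8.114 × 10⁵ N.
Convert the energy scale: 73.8 eV² = 7.38 × 10⁻¹⁷ GeV².
Result: 7.38 × 10⁻¹⁷ × 8.114 × 10⁵ = 5.988 × 10⁻¹¹ N.

5.988 × 10⁻¹¹ N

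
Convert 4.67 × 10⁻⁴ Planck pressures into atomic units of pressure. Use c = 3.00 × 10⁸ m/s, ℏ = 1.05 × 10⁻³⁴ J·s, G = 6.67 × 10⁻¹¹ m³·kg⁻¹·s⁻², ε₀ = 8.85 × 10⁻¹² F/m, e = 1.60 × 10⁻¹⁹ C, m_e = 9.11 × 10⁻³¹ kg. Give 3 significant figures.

7.26 × 10⁹⁶

Planck pressure: p_P = c⁷/(ℏG²) = 4.68 × 10¹¹³ Pa
atomic unit of pressure: P_au = E_h/a₀³ = m_e⁴e¹⁰/((4πε₀)⁵ℏ⁸) = 3.01 × 10¹³ Pa
4.67 × 10⁻⁴ × 4.68 × 10¹¹³ / 3.01 × 10¹³ = 7.26 × 10⁹⁶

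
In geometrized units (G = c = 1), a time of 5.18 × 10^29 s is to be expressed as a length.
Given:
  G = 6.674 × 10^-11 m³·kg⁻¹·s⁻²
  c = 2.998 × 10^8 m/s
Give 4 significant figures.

1.553 × 10^38 m

Time → length via c.
5.18 × 10^29 s × (c) = 1.553 × 10^38 m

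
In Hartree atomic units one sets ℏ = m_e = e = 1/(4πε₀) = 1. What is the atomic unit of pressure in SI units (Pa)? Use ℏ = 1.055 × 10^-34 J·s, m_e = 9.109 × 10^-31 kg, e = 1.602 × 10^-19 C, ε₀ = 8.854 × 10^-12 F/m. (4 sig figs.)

2.929 × 10^13 Pa

P_au = E_h/a₀³ = m_e⁴e¹⁰/((4πε₀)⁵ℏ⁸)
E_h = 4.354 × 10^-18 J
a₀ = 5.297 × 10^-11 m
E_h/a₀³ = 2.929 × 10^13 Pa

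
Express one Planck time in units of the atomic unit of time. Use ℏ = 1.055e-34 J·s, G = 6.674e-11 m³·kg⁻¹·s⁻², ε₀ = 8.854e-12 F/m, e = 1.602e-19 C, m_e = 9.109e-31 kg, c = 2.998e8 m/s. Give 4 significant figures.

2.225e-27

Planck time: t_P = √(ℏG/c⁵) = 5.392e-44 s
atomic unit of time: τ_au = (4πε₀)²ℏ³/(m_e e⁴) = 2.423e-17 s
ratio = 5.392e-44 / 2.423e-17 = 2.225e-27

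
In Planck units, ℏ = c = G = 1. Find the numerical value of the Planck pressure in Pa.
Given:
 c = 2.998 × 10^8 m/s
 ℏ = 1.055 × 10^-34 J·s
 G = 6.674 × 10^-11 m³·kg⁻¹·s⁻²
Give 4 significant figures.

4.632 × 10^113 Pa

Dimensional analysis gives p_P = c⁷/(ℏG²).
  = 2.177 × 10^59 / 4.699 × 10^-55
  = 4.632 × 10^113 Pa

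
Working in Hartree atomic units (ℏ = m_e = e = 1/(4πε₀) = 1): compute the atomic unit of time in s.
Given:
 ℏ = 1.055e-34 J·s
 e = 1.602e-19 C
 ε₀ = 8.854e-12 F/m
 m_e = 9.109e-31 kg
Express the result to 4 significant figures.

2.423e-17 s

Dimensional analysis gives τ_au = (4πε₀)²ℏ³/(m_e e⁴).
E_h = 4.354e-18 J
ℏ/E_h = 2.423e-17 s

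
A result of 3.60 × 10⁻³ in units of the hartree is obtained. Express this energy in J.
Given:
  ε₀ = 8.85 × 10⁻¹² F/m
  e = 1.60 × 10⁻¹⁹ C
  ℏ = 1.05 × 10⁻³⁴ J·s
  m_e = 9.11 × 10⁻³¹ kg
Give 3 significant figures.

1.58 × 10⁻²⁰ J

One hartree: E_h = m_e e⁴/(4πε₀ℏ)² = 4.38 × 10⁻¹⁸ J.
3.60 × 10⁻³ × 4.38 × 10⁻¹⁸ J = 1.58 × 10⁻²⁰ J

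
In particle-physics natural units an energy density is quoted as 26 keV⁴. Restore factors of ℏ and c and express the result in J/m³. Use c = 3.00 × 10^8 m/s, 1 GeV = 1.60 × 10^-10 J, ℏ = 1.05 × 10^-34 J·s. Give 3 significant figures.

[E]/[L]³ = [E]⁴/(ℏc)³; restore (ℏc)⁻³.
1 GeV⁴ → 1/(ℏc)³ × (1 GeV in J)⁴ = 2.10 × 10^37 J/m³.
Convert the energy scale: 26 keV⁴ = 2.60 × 10^-23 GeV⁴.
Result: 2.60 × 10^-23 × 2.10 × 10^37 = 5.45 × 10^14 J/m³.

5.45 × 10^14 J/m³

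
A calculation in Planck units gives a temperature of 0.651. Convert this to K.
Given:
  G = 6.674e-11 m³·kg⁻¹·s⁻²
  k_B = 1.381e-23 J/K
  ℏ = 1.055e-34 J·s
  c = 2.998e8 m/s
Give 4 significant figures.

9.224e31 K

One Planck temperature: T_P = √(ℏc⁵/G) / k_B = 1.417e32 K.
0.651 × 1.417e32 K = 9.224e31 K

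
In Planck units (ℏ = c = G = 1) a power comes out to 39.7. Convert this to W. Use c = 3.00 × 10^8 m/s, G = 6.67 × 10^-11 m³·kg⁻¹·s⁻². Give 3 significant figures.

One Planck power: P_P = c⁵/G = 3.64 × 10^52 W.
39.7 × 3.64 × 10^52 W = 1.45 × 10^54 W

1.45 × 10^54 W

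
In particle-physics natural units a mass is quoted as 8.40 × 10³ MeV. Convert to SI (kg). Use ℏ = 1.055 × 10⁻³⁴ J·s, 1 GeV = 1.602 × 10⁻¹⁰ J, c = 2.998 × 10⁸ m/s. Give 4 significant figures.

1.497 × 10⁻²⁶ kg

Mass is [E]/c²; divide by c².
1 GeV → 1/c² × (1 GeV in J) = 1.782 × 10⁻²⁷ kg.
Convert the energy scale: 8.40 × 10³ MeV = 8.40 GeV.
Result: 8.40 × 1.782 × 10⁻²⁷ = 1.497 × 10⁻²⁶ kg.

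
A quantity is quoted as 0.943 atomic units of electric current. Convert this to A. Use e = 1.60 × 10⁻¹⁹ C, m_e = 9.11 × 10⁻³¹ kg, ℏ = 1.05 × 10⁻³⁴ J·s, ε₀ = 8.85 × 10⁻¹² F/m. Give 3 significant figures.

6.29 × 10⁻³ A

One atomic unit of electric current: I_au = e E_h/ℏ = m_e e⁵/((4πε₀)²ℏ³) = 6.67 × 10⁻³ A.
0.943 × 6.67 × 10⁻³ A = 6.29 × 10⁻³ A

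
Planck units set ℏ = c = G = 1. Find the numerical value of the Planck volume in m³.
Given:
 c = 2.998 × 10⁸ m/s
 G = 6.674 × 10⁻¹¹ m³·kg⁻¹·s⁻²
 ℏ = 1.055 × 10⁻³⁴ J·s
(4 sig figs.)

4.224 × 10⁻¹⁰⁵ m³

Dimensional analysis gives V_P = (ℏG/c³)^(3/2).
  = √(1.784 × 10⁻²⁰⁹)
  = 4.224 × 10⁻¹⁰⁵ m³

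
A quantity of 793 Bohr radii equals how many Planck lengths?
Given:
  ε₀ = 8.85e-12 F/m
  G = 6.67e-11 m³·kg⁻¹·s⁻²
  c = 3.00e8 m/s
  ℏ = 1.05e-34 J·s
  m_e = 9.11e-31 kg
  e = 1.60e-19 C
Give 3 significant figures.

2.59e27

Bohr radius: a₀ = 4πε₀ℏ²/(m_e e²) = 5.26e-11 m
Planck length: ℓ_P = √(ℏG/c³) = 1.61e-35 m
793 × 5.26e-11 / 1.61e-35 = 2.59e27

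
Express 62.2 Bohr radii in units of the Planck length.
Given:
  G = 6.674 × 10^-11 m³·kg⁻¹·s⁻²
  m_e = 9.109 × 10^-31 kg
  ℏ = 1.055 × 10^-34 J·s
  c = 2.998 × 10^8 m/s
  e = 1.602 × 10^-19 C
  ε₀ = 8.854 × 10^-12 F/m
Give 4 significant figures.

2.038 × 10^26

Bohr radius: a₀ = 4πε₀ℏ²/(m_e e²) = 5.297 × 10^-11 m
Planck length: ℓ_P = √(ℏG/c³) = 1.616 × 10^-35 m
62.2 × 5.297 × 10^-11 / 1.616 × 10^-35 = 2.038 × 10^26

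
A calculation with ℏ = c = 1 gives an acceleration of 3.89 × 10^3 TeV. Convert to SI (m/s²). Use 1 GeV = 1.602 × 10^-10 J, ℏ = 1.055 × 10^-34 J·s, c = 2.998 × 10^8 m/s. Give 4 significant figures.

1.771 × 10^39 m/s²

Acceleration is [L]/[T]² = c·[E]/ℏ.
1 GeV → c/ℏ × (1 GeV in J) = 4.552 × 10^32 m/s².
Convert the energy scale: 3.89 × 10^3 TeV = 3.89 × 10^6 GeV.
Result: 3.89 × 10^6 × 4.552 × 10^32 = 1.771 × 10^39 m/s².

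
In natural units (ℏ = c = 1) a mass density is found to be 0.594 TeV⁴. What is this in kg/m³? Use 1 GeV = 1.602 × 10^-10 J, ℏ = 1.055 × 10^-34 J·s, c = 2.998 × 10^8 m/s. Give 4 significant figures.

1.376 × 10^32 kg/m³

Mass density is [E]/(c²[L]³) = [E]⁴/(ℏ³c⁵).
1 GeV⁴ → 1/(ℏ³c⁵) × (1 GeV in J)⁴ = 2.316 × 10^20 kg/m³.
Convert the energy scale: 0.594 TeV⁴ = 5.94 × 10^11 GeV⁴.
Result: 5.94 × 10^11 × 2.316 × 10^20 = 1.376 × 10^32 kg/m³.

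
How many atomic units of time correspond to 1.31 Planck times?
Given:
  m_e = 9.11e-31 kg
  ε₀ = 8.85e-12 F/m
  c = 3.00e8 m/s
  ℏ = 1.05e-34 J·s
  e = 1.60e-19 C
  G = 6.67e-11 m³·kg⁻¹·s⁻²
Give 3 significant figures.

Planck time: t_P = √(ℏG/c⁵) = 5.37e-44 s
atomic unit of time: τ_au = (4πε₀)²ℏ³/(m_e e⁴) = 2.40e-17 s
1.31 × 5.37e-44 / 2.40e-17 = 2.93e-27

2.93e-27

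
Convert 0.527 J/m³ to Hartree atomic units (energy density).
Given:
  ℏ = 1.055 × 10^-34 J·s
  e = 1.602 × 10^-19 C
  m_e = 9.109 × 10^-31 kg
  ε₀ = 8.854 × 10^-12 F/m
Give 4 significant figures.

1.799 × 10^-14

atomic unit of energy density: u_au = E_h/a₀³ = m_e⁴e¹⁰/((4πε₀)⁵ℏ⁸) = 2.929 × 10^13 J/m³.
0.527 / 2.929 × 10^13 = 1.799 × 10^-14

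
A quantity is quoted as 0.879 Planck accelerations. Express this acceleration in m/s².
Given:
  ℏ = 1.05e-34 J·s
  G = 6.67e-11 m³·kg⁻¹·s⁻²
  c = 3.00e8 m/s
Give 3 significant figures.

One Planck acceleration: a_P = √(c⁷/(ℏG)) = 5.59e51 m/s².
0.879 × 5.59e51 m/s² = 4.91e51 m/s²

4.91e51 m/s²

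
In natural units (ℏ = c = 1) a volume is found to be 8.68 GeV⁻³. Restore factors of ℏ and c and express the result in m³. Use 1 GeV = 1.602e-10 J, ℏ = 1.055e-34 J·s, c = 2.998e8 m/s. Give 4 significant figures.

6.680e-47 m³

Volume is [L]³ = [E]⁻³·(ℏc)³.
1 GeV⁻³ → (ℏc)³ × (1 GeV in J)⁻³ = 7.696e-48 m³.
Result: 8.68 × 7.696e-48 = 6.680e-47 m³.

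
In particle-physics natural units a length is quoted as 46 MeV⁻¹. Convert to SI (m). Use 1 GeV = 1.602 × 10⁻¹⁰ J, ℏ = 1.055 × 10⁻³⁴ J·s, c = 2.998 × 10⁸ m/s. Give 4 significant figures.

9.082 × 10⁻¹² m

A length is [E]⁻¹ in ℏ=c=1; restore one factor of ℏc.
1 GeV⁻¹ → ℏc × (1 GeV in J)⁻¹ = 1.974 × 10⁻¹⁶ m.
Convert the energy scale: 46 MeV⁻¹ = 4.60 × 10⁴ GeV⁻¹.
Result: 4.60 × 10⁴ × 1.974 × 10⁻¹⁶ = 9.082 × 10⁻¹² m.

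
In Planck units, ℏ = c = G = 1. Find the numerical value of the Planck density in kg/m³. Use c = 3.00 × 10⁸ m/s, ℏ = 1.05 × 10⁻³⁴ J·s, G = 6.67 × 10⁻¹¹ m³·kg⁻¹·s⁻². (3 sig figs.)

From ℏ = c = G = 1 the density scale is ρ_P = c⁵/(ℏG²).
  = 2.43 × 10⁴² / 4.67 × 10⁻⁵⁵
  = 5.20 × 10⁹⁶ kg/m³

5.20 × 10⁹⁶ kg/m³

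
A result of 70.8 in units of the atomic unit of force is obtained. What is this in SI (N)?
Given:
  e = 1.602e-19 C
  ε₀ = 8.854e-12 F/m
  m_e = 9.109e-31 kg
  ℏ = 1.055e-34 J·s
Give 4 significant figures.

One atomic unit of force: F_au = E_h/a₀ = m_e²e⁶/((4πε₀)³ℏ⁴) = 8.220e-8 N.
70.8 × 8.220e-8 N = 5.820e-6 N

5.820e-6 N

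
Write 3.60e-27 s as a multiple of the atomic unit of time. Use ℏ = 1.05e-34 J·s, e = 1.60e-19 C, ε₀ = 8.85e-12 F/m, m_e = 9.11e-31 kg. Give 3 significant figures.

atomic unit of time: τ_au = (4πε₀)²ℏ³/(m_e e⁴) = 2.40e-17 s.
3.60e-27 / 2.40e-17 = 1.50e-10

1.50e-10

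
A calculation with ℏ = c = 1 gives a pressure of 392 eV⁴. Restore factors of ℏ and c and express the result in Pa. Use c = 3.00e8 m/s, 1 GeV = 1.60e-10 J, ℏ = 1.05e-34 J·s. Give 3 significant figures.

Pressure is [E]/[L]³ = [E]⁴/(ℏc)³.
1 GeV⁴ → 1/(ℏc)³ × (1 GeV in J)⁴ = 2.10e37 Pa.
Convert the energy scale: 392 eV⁴ = 3.92e-34 GeV⁴.
Result: 3.92e-34 × 2.10e37 = 8.22e3 Pa.

8.22e3 Pa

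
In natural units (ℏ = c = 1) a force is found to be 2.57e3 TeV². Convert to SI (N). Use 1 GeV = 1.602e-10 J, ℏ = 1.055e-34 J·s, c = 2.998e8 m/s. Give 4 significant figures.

Force is [E]/[L] = [E]²/(ℏc); restore (ℏc)⁻¹.
1 GeV² → 1/(ℏc) × (1 GeV in J)² = 8.114e5 N.
Convert the energy scale: 2.57e3 TeV² = 2.57e9 GeV².
Result: 2.57e9 × 8.114e5 = 2.085e15 N.

2.085e15 N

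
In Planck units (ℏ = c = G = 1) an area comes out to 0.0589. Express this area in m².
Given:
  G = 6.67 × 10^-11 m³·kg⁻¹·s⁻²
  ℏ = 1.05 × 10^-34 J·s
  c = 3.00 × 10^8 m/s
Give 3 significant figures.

1.53 × 10^-71 m²

One Planck area: A_P = ℏG/c³ = 2.59 × 10^-70 m².
0.0589 × 2.59 × 10^-70 m² = 1.53 × 10^-71 m²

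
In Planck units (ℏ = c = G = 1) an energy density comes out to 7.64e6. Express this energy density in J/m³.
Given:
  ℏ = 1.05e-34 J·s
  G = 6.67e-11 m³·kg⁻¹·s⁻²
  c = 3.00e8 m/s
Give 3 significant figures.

One Planck energy density: u_P = c⁷/(ℏG²) = 4.68e113 J/m³.
7.64e6 × 4.68e113 J/m³ = 3.58e120 J/m³

3.58e120 J/m³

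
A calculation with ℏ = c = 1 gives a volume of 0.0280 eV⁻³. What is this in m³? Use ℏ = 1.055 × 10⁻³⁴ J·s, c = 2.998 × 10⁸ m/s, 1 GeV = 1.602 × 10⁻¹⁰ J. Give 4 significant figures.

Volume is [L]³ = [E]⁻³·(ℏc)³.
1 GeV⁻³ → (ℏc)³ × (1 GeV in J)⁻³ = 7.696 × 10⁻⁴⁸ m³.
Convert the energy scale: 0.0280 eV⁻³ = 2.80 × 10²⁵ GeV⁻³.
Result: 2.80 × 10²⁵ × 7.696 × 10⁻⁴⁸ = 2.155 × 10⁻²² m³.

2.155 × 10⁻²² m³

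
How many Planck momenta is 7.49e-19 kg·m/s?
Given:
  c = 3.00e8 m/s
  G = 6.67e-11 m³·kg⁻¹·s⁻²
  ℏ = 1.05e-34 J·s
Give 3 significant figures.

1.15e-19

Planck momentum: p_P = √(ℏc³/G) = 6.52 kg·m/s.
7.49e-19 / 6.52 = 1.15e-19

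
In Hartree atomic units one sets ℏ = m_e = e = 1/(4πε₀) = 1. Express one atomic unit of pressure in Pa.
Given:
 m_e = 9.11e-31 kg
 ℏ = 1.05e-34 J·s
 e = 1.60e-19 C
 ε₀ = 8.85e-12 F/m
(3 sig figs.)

3.01e13 Pa

P_au = E_h/a₀³ = m_e⁴e¹⁰/((4πε₀)⁵ℏ⁸)
E_h = 4.38e-18 J
a₀ = 5.26e-11 m
E_h/a₀³ = 3.01e13 Pa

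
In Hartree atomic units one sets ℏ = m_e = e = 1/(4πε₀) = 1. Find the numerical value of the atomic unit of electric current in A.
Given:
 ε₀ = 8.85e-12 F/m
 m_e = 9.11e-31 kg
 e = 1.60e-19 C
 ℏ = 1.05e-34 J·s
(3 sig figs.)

6.67e-3 A

I_au = e E_h/ℏ = m_e e⁵/((4πε₀)²ℏ³)
E_h = 4.38e-18 J
e·E_h/ℏ = 6.67e-3 A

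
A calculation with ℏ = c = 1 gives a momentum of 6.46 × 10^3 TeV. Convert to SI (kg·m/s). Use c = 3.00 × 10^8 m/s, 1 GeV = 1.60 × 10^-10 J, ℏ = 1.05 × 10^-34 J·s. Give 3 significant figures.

Momentum is [E]/c; divide by c.
1 GeV → 1/c × (1 GeV in J) = 5.33 × 10^-19 kg·m/s.
Convert the energy scale: 6.46 × 10^3 TeV = 6.46 × 10^6 GeV.
Result: 6.46 × 10^6 × 5.33 × 10^-19 = 3.45 × 10^-12 kg·m/s.

3.45 × 10^-12 kg·m/s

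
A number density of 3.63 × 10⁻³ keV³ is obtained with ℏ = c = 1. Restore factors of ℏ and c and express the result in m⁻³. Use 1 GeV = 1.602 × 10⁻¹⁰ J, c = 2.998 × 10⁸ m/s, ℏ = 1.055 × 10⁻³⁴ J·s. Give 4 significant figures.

4.717 × 10²⁶ m⁻³

Number density is [L]⁻³ = [E]³/(ℏc)³.
1 GeV³ → 1/(ℏc)³ × (1 GeV in J)³ = 1.299 × 10⁴⁷ m⁻³.
Convert the energy scale: 3.63 × 10⁻³ keV³ = 3.63 × 10⁻²¹ GeV³.
Result: 3.63 × 10⁻²¹ × 1.299 × 10⁴⁷ = 4.717 × 10²⁶ m⁻³.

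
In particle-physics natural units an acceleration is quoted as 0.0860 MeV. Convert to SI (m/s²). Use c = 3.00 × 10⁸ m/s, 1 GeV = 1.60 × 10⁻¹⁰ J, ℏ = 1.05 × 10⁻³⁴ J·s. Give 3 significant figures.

Acceleration is [L]/[T]² = c·[E]/ℏ.
1 GeV → c/ℏ × (1 GeV in J) = 4.57 × 10³² m/s².
Convert the energy scale: 0.0860 MeV = 8.60 × 10⁻⁵ GeV.
Result: 8.60 × 10⁻⁵ × 4.57 × 10³² = 3.93 × 10²⁸ m/s².

3.93 × 10²⁸ m/s²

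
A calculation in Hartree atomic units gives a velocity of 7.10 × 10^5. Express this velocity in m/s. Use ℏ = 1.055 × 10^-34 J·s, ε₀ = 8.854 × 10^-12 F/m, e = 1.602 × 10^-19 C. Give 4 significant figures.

1.552 × 10^12 m/s

One atomic unit of velocity: v_au = e²/(4πε₀ℏ) = 2.186 × 10^6 m/s.
7.10 × 10^5 × 2.186 × 10^6 m/s = 1.552 × 10^12 m/s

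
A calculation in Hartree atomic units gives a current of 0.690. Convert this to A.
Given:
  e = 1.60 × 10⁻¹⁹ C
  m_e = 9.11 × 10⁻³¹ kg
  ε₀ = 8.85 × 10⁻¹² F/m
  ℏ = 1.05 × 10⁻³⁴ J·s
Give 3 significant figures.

One atomic unit of electric current: I_au = e E_h/ℏ = m_e e⁵/((4πε₀)²ℏ³) = 6.67 × 10⁻³ A.
0.690 × 6.67 × 10⁻³ A = 4.60 × 10⁻³ A

4.60 × 10⁻³ A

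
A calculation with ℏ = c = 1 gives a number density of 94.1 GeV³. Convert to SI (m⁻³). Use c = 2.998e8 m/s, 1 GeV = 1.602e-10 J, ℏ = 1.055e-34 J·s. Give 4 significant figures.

Number density is [L]⁻³ = [E]³/(ℏc)³.
1 GeV³ → 1/(ℏc)³ × (1 GeV in J)³ = 1.299e47 m⁻³.
Result: 94.1 × 1.299e47 = 1.223e49 m⁻³.

1.223e49 m⁻³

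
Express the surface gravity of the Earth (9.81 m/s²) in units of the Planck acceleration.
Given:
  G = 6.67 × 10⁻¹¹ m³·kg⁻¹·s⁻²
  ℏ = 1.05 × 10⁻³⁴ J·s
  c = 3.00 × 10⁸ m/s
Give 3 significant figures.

Planck acceleration: a_P = √(c⁷/(ℏG)) = 5.59 × 10⁵¹ m/s².
9.81 / 5.59 × 10⁵¹ = 1.76 × 10⁻⁵¹

1.76 × 10⁻⁵¹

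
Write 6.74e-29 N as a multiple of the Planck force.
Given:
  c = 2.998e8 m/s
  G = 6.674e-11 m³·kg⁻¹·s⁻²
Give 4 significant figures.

Planck force: F_P = c⁴/G = 1.210e44 N.
6.74e-29 / 1.210e44 = 5.568e-73

5.568e-73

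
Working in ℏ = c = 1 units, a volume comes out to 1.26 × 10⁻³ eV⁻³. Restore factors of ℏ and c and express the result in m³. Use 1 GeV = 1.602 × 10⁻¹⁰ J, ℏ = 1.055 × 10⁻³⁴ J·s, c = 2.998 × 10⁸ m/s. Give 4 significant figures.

Volume is [L]³ = [E]⁻³·(ℏc)³.
1 GeV⁻³ → (ℏc)³ × (1 GeV in J)⁻³ = 7.696 × 10⁻⁴⁸ m³.
Convert the energy scale: 1.26 × 10⁻³ eV⁻³ = 1.26 × 10²⁴ GeV⁻³.
Result: 1.26 × 10²⁴ × 7.696 × 10⁻⁴⁸ = 9.697 × 10⁻²⁴ m³.

9.697 × 10⁻²⁴ m³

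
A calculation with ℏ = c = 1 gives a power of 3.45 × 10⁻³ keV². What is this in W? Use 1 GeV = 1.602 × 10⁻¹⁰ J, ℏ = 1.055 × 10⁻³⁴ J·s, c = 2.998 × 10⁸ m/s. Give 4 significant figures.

0.8393 W

Power is [E]/[T] = [E]²/ℏ.
1 GeV² → 1/ℏ × (1 GeV in J)² = 2.433 × 10¹⁴ W.
Convert the energy scale: 3.45 × 10⁻³ keV² = 3.45 × 10⁻¹⁵ GeV².
Result: 3.45 × 10⁻¹⁵ × 2.433 × 10¹⁴ = 0.8393 W.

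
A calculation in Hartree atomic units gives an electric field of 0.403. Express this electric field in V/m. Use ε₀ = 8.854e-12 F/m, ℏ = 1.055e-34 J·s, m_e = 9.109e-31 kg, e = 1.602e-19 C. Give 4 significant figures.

One atomic unit of electric field: E_au = E_h/(e a₀) = m_e²e⁵/((4πε₀)³ℏ⁴) = 5.131e11 V/m.
0.403 × 5.131e11 V/m = 2.068e11 V/m

2.068e11 V/m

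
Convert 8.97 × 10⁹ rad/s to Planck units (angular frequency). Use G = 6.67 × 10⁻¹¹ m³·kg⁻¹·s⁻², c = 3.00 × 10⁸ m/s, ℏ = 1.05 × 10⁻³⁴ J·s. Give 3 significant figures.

Planck angular frequency: ω_P = √(c⁵/(ℏG)) = 1.86 × 10⁴³ rad/s.
8.97 × 10⁹ / 1.86 × 10⁴³ = 4.82 × 10⁻³⁴

4.82 × 10⁻³⁴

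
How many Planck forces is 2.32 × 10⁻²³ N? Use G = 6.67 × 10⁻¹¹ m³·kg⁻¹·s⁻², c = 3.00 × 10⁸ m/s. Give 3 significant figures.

Planck force: F_P = c⁴/G = 1.21 × 10⁴⁴ N.
2.32 × 10⁻²³ / 1.21 × 10⁴⁴ = 1.91 × 10⁻⁶⁷

1.91 × 10⁻⁶⁷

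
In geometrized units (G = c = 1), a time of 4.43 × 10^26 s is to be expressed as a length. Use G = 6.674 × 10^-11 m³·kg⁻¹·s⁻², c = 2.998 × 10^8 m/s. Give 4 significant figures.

Time → length via c.
4.43 × 10^26 s × (c) = 1.328 × 10^35 m

1.328 × 10^35 m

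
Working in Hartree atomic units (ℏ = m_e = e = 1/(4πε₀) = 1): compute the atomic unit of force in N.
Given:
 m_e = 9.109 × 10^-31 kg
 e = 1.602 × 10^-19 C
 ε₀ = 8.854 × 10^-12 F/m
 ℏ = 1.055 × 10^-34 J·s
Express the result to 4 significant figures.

8.220 × 10^-8 N

Dimensional analysis gives F_au = E_h/a₀ = m_e²e⁶/((4πε₀)³ℏ⁴).
E_h = 4.354 × 10^-18 J
a₀ = 5.297 × 10^-11 m
E_h/a₀ = 8.220 × 10^-8 N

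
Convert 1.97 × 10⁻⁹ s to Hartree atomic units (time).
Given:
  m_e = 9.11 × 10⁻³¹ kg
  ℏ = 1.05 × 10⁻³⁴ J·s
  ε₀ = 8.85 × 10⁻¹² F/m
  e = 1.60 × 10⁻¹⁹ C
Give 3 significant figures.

atomic unit of time: τ_au = (4πε₀)²ℏ³/(m_e e⁴) = 2.40 × 10⁻¹⁷ s.
1.97 × 10⁻⁹ / 2.40 × 10⁻¹⁷ = 8.21 × 10⁷

8.21 × 10⁷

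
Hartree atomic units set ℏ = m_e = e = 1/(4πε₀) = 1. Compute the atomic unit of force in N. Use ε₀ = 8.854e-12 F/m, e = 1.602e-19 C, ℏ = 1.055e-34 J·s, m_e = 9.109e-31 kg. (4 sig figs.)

8.220e-8 N

From ℏ = m_e = e = 1/(4πε₀) = 1 the force scale is F_au = E_h/a₀ = m_e²e⁶/((4πε₀)³ℏ⁴).
E_h = 4.354e-18 J
a₀ = 5.297e-11 m
E_h/a₀ = 8.220e-8 N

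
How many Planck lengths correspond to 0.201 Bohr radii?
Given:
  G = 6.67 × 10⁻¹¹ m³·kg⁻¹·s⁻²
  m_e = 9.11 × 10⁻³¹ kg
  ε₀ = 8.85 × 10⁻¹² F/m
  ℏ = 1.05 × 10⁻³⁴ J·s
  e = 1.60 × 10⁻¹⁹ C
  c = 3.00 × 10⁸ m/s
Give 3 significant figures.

6.56 × 10²³

Bohr radius: a₀ = 4πε₀ℏ²/(m_e e²) = 5.26 × 10⁻¹¹ m
Planck length: ℓ_P = √(ℏG/c³) = 1.61 × 10⁻³⁵ m
0.201 × 5.26 × 10⁻¹¹ / 1.61 × 10⁻³⁵ = 6.56 × 10²³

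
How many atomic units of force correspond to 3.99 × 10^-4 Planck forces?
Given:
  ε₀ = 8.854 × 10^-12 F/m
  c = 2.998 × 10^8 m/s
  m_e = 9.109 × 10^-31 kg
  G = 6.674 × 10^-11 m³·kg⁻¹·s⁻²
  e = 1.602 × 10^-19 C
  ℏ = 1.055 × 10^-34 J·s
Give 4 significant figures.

5.876 × 10^47

Planck force: F_P = c⁴/G = 1.210 × 10^44 N
atomic unit of force: F_au = E_h/a₀ = m_e²e⁶/((4πε₀)³ℏ⁴) = 8.220 × 10^-8 N
3.99 × 10^-4 × 1.210 × 10^44 / 8.220 × 10^-8 = 5.876 × 10^47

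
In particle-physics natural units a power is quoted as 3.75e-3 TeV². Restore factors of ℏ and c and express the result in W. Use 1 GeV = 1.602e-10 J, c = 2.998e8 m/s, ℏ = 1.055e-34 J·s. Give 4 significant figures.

Power is [E]/[T] = [E]²/ℏ.
1 GeV² → 1/ℏ × (1 GeV in J)² = 2.433e14 W.
Convert the energy scale: 3.75e-3 TeV² = 3.75e3 GeV².
Result: 3.75e3 × 2.433e14 = 9.122e17 W.

9.122e17 W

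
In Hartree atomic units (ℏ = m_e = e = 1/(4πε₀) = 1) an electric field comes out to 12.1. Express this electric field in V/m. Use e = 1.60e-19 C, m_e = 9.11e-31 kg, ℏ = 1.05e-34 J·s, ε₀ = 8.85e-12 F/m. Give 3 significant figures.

6.30e12 V/m

One atomic unit of electric field: E_au = E_h/(e a₀) = m_e²e⁵/((4πε₀)³ℏ⁴) = 5.20e11 V/m.
12.1 × 5.20e11 V/m = 6.30e12 V/m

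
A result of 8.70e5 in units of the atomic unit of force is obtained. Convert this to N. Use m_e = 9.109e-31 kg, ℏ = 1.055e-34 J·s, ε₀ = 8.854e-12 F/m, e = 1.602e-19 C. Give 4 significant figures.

0.07151 N

One atomic unit of force: F_au = E_h/a₀ = m_e²e⁶/((4πε₀)³ℏ⁴) = 8.220e-8 N.
8.70e5 × 8.220e-8 N = 0.07151 N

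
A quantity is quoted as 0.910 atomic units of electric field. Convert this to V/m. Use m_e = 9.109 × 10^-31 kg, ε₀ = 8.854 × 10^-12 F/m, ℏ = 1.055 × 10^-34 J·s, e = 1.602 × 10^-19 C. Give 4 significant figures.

One atomic unit of electric field: E_au = E_h/(e a₀) = m_e²e⁵/((4πε₀)³ℏ⁴) = 5.131 × 10^11 V/m.
0.910 × 5.131 × 10^11 V/m = 4.669 × 10^11 V/m

4.669 × 10^11 V/m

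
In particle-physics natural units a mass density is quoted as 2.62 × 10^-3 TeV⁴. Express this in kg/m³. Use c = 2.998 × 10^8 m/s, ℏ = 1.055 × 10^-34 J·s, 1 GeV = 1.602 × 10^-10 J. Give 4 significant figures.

6.068 × 10^29 kg/m³

Mass density is [E]/(c²[L]³) = [E]⁴/(ℏ³c⁵).
1 GeV⁴ → 1/(ℏ³c⁵) × (1 GeV in J)⁴ = 2.316 × 10^20 kg/m³.
Convert the energy scale: 2.62 × 10^-3 TeV⁴ = 2.62 × 10^9 GeV⁴.
Result: 2.62 × 10^9 × 2.316 × 10^20 = 6.068 × 10^29 kg/m³.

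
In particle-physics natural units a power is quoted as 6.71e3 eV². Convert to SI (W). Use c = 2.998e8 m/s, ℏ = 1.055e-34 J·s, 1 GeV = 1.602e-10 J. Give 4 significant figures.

1.632 W

Power is [E]/[T] = [E]²/ℏ.
1 GeV² → 1/ℏ × (1 GeV in J)² = 2.433e14 W.
Convert the energy scale: 6.71e3 eV² = 6.71e-15 GeV².
Result: 6.71e-15 × 2.433e14 = 1.632 W.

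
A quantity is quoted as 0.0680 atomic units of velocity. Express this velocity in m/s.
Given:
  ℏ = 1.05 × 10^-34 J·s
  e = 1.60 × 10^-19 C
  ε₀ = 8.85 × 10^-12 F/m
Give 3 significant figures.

One atomic unit of velocity: v_au = e²/(4πε₀ℏ) = 2.19 × 10^6 m/s.
0.0680 × 2.19 × 10^6 m/s = 1.49 × 10^5 m/s

1.49 × 10^5 m/s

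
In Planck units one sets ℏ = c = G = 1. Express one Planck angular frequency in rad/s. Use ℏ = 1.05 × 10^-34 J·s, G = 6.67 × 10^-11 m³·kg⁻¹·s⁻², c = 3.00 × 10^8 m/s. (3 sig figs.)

ω_P = √(c⁵/(ℏG))
  = √(3.47 × 10^86)
  = 1.86 × 10^43 rad/s

1.86 × 10^43 rad/s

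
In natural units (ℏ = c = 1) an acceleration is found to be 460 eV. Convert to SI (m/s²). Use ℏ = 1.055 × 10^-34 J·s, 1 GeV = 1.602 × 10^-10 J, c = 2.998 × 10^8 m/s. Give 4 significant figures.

2.094 × 10^26 m/s²

Acceleration is [L]/[T]² = c·[E]/ℏ.
1 GeV → c/ℏ × (1 GeV in J) = 4.552 × 10^32 m/s².
Convert the energy scale: 460 eV = 4.60 × 10^-7 GeV.
Result: 4.60 × 10^-7 × 4.552 × 10^32 = 2.094 × 10^26 m/s².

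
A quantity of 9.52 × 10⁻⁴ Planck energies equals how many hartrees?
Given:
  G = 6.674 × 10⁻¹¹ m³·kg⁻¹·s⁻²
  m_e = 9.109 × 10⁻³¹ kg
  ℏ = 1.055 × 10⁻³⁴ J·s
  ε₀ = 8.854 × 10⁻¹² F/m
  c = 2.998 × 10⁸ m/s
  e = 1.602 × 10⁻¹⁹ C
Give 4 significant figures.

Planck energy: E_P = √(ℏc⁵/G) = 1.957 × 10⁹ J
hartree: E_h = m_e e⁴/(4πε₀ℏ)² = 4.354 × 10⁻¹⁸ J
9.52 × 10⁻⁴ × 1.957 × 10⁹ / 4.354 × 10⁻¹⁸ = 4.278 × 10²³

4.278 × 10²³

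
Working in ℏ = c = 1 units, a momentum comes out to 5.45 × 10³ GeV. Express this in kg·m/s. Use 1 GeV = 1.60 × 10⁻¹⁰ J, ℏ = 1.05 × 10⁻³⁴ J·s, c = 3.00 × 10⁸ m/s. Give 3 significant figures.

Momentum is [E]/c; divide by c.
1 GeV → 1/c × (1 GeV in J) = 5.33 × 10⁻¹⁹ kg·m/s.
Result: 5.45 × 10³ × 5.33 × 10⁻¹⁹ = 2.91 × 10⁻¹⁵ kg·m/s.

2.91 × 10⁻¹⁵ kg·m/s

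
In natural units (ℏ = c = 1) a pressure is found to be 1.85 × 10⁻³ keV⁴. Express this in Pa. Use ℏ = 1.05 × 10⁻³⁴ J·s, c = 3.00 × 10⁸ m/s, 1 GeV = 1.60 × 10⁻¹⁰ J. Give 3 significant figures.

Pressure is [E]/[L]³ = [E]⁴/(ℏc)³.
1 GeV⁴ → 1/(ℏc)³ × (1 GeV in J)⁴ = 2.10 × 10³⁷ Pa.
Convert the energy scale: 1.85 × 10⁻³ keV⁴ = 1.85 × 10⁻²⁷ GeV⁴.
Result: 1.85 × 10⁻²⁷ × 2.10 × 10³⁷ = 3.88 × 10¹⁰ Pa.

3.88 × 10¹⁰ Pa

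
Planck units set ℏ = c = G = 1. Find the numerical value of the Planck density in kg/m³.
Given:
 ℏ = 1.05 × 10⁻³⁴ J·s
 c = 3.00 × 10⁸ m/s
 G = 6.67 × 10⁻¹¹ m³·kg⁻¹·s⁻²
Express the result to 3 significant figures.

5.20 × 10⁹⁶ kg/m³

Dimensional analysis gives ρ_P = c⁵/(ℏG²).
  = 2.43 × 10⁴² / 4.67 × 10⁻⁵⁵
  = 5.20 × 10⁹⁶ kg/m³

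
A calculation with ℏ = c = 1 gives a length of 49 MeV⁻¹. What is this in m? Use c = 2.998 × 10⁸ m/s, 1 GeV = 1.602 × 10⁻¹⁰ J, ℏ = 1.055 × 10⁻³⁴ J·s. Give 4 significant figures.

A length is [E]⁻¹ in ℏ=c=1; restore one factor of ℏc.
1 GeV⁻¹ → ℏc × (1 GeV in J)⁻¹ = 1.974 × 10⁻¹⁶ m.
Convert the energy scale: 49 MeV⁻¹ = 4.90 × 10⁴ GeV⁻¹.
Result: 4.90 × 10⁴ × 1.974 × 10⁻¹⁶ = 9.674 × 10⁻¹² m.

9.674 × 10⁻¹² m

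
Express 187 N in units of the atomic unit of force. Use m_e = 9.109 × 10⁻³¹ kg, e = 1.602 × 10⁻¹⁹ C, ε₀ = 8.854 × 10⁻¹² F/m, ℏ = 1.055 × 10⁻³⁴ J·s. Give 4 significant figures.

atomic unit of force: F_au = E_h/a₀ = m_e²e⁶/((4πε₀)³ℏ⁴) = 8.220 × 10⁻⁸ N.
187 / 8.220 × 10⁻⁸ = 2.275 × 10⁹

2.275 × 10⁹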